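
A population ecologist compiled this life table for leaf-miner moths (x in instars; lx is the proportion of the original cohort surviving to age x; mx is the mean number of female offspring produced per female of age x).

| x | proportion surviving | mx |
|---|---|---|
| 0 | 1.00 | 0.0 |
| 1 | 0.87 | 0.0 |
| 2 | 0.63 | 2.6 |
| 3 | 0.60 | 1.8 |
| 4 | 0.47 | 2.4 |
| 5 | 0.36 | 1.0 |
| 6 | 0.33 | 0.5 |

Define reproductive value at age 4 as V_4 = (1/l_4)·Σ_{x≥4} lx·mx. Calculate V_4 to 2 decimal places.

3.52

lx·mx for x ≥ 4: 1.128, 0.36, 0.165 → sum = 1.653
V_4 = 1.653 / l_4 = 1.653 / 0.47 = 3.517021… → 3.52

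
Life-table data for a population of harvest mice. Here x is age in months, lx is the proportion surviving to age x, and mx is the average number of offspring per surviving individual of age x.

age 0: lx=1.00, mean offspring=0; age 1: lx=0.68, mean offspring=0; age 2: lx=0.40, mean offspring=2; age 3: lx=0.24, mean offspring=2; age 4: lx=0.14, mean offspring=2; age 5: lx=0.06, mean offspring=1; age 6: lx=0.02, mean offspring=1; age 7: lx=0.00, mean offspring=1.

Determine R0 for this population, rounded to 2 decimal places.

1.64

lx·mx by age: 0, 0, 0.8, 0.48, 0.28, 0.06, 0.02, 0
R0 = Σ lx·mx = 1.64 → 1.64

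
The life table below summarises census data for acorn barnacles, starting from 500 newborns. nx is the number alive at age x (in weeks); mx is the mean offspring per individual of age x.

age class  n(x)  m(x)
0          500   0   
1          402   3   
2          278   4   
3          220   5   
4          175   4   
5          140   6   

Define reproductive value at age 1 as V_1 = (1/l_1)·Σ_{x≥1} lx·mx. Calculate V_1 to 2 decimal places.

lx = nx/n0 = nx/500: 1, 0.804, 0.556, 0.44, 0.35, 0.28
lx·mx for x ≥ 1: 2.412, 2.224, 2.2, 1.4, 1.68 → sum = 9.916
V_1 = 9.916 / l_1 = 9.916 / 0.804 = 12.333333… → 12.33

12.33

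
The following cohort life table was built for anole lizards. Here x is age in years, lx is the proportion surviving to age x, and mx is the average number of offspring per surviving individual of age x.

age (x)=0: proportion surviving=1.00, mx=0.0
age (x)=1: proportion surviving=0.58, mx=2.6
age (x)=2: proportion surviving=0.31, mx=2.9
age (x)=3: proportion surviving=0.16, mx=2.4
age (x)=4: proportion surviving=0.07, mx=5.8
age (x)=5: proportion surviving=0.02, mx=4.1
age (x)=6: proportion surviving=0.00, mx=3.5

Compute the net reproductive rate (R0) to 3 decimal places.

3.279

lx·mx by age: 0, 1.508, 0.899, 0.384, 0.406, 0.082, 0
R0 = Σ lx·mx = 3.279 → 3.279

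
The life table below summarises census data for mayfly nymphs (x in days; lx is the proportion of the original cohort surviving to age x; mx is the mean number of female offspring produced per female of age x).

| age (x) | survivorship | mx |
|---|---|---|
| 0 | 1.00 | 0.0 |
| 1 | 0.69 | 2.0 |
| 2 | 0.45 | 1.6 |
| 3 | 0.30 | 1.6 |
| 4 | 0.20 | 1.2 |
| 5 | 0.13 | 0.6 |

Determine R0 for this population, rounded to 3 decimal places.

lx·mx by age: 0, 1.38, 0.72, 0.48, 0.24, 0.078
R0 = Σ lx·mx = 2.898 → 2.898

2.898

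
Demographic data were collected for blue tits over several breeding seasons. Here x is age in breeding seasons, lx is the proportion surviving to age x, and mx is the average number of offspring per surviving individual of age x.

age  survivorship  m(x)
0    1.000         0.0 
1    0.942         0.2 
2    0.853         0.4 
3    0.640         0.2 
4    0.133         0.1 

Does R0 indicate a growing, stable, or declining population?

declining

R0 = Σ lx·mx = 0 + 0.1884 + 0.3412 + 0.128 + 0.0133 = 0.6709
R0 < 1, so the population is declining.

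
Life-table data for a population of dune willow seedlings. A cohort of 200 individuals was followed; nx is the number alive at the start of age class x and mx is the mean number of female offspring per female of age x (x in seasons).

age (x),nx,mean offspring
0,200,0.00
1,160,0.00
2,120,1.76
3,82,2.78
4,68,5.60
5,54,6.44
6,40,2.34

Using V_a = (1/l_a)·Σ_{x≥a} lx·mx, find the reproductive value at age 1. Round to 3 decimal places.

7.883

lx = nx/n0 = nx/200: 1, 0.8, 0.6, 0.41, 0.34, 0.27, 0.2
lx·mx for x ≥ 1: 0, 1.056, 1.1398, 1.904, 1.7388, 0.468 → sum = 6.3066
V_1 = 6.3066 / l_1 = 6.3066 / 0.8 = 7.88325 → 7.883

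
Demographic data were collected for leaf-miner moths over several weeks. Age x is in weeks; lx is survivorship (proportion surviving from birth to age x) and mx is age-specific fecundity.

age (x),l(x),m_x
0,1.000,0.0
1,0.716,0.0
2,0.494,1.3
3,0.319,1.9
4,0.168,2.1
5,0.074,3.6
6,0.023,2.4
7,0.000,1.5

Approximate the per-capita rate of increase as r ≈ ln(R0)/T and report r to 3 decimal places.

R0 = Σ lx·mx = 0 + 0 + 0.6422 + 0.6061 + 0.3528 + 0.2664 + 0.0552 + 0 = 1.9227
Σ x·lx·mx = 6.1771; T = 6.1771/1.9227 = 3.21272…
r ≈ ln(R0)/T = ln(1.9227)/3.21272… = 0.20348… → 0.203

0.203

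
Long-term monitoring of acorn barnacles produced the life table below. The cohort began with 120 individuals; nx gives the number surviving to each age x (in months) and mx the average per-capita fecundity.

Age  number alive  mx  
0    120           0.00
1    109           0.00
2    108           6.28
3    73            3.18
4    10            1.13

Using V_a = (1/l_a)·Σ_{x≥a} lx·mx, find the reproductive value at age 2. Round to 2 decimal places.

8.53

lx = nx/n0 = nx/120: 1, 0.90833…, 0.9, 0.60833…, 0.08333…
lx·mx for x ≥ 2: 5.652, 1.9345…, 0.094167… → sum = 7.680667…
V_2 = 7.680667… / l_2 = 7.680667… / 0.9 = 8.534074… → 8.53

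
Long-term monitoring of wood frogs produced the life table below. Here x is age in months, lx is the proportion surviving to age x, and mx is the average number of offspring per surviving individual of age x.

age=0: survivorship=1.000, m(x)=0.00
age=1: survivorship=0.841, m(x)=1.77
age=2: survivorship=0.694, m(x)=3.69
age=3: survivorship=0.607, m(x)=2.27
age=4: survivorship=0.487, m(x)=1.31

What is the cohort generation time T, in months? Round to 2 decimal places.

2.19

lx·mx: 0, 1.48857, 2.56086, 1.37789, 0.63797 → R0 = 6.06529
x·lx·mx: 0, 1.48857, 5.12172, 4.13367, 2.55188 → Σ = 13.29584
T = 13.29584 / 6.06529 = 2.192119… → 2.19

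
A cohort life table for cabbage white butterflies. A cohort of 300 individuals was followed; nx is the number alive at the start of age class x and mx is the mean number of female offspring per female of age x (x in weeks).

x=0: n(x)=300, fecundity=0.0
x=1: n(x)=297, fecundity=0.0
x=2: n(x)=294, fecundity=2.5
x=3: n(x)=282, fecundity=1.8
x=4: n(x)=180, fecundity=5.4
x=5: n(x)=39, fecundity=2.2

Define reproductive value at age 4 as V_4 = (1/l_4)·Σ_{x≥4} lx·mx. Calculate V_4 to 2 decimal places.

5.88

lx = nx/n0 = nx/300: 1, 0.99, 0.98, 0.94, 0.6, 0.13
lx·mx for x ≥ 4: 3.24, 0.286 → sum = 3.526
V_4 = 3.526 / l_4 = 3.526 / 0.6 = 5.876667… → 5.88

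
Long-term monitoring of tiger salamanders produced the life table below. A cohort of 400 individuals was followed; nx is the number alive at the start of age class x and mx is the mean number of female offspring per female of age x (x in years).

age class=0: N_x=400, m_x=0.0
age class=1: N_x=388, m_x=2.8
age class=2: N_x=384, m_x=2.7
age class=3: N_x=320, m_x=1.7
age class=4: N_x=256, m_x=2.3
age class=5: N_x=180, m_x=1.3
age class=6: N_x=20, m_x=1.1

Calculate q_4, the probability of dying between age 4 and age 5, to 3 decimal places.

lx = nx/n0 = nx/400: 1, 0.97, 0.96, 0.8, 0.64, 0.45, 0.05
q_4 = (l_4 − l_5) / l_4 = (0.64 − 0.45) / 0.64
     = 0.19 / 0.64 = 0.296875 → 0.297

0.297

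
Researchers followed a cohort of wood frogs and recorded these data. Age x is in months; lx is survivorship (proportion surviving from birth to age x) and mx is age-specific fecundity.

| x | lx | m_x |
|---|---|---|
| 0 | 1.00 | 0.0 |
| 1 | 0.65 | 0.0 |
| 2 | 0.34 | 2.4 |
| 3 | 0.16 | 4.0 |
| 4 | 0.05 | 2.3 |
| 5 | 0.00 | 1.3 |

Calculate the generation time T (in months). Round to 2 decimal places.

2.55

lx·mx: 0, 0, 0.816, 0.64, 0.115, 0 → R0 = 1.571
x·lx·mx: 0, 0, 1.632, 1.92, 0.46, 0 → Σ = 4.012
T = 4.012 / 1.571 = 2.553787… → 2.55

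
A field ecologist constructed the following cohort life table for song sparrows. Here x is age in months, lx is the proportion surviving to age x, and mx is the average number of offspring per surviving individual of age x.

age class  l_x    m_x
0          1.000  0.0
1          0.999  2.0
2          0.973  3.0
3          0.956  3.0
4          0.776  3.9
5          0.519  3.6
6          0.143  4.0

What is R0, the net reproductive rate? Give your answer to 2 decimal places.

13.25

lx·mx by age: 0, 1.998, 2.919, 2.868, 3.0264, 1.8684, 0.572
R0 = Σ lx·mx = 13.2518 → 13.25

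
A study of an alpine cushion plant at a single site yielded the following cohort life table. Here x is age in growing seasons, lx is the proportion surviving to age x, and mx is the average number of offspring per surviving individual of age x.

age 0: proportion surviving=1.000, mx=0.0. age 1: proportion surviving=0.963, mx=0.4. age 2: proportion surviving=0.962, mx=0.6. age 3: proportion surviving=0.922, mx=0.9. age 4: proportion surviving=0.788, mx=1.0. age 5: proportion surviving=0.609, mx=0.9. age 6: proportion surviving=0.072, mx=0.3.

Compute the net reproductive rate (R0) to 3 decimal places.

lx·mx by age: 0, 0.3852, 0.5772, 0.8298, 0.788, 0.5481, 0.0216
R0 = Σ lx·mx = 3.1499 → 3.150

3.150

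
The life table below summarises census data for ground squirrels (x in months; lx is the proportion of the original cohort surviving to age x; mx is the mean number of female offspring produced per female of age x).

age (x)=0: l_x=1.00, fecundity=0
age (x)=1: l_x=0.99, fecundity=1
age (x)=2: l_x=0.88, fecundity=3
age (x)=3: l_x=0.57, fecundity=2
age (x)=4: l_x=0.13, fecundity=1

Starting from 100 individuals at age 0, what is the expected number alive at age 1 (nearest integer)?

Expected survivors = N0 · l_1 = 100 × 0.99 = 99 → 99

99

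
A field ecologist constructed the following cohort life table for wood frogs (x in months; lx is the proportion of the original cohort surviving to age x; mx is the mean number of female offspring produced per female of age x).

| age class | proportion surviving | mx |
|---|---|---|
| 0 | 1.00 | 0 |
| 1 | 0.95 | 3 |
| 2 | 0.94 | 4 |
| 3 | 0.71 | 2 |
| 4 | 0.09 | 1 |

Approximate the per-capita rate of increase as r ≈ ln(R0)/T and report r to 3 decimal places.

R0 = Σ lx·mx = 0 + 2.85 + 3.76 + 1.42 + 0.09 = 8.12
Σ x·lx·mx = 14.99; T = 14.99/8.12 = 1.84606…
r ≈ ln(R0)/T = ln(8.12)/1.84606… = 1.13449… → 1.134

1.134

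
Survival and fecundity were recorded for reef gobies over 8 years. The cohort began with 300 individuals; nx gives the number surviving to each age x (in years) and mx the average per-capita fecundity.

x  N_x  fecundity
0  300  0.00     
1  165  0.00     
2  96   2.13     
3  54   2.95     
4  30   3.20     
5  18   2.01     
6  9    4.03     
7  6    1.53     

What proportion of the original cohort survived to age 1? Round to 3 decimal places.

0.550

l_1 = n_1/n_0 = 165/300 = 0.55 → 0.550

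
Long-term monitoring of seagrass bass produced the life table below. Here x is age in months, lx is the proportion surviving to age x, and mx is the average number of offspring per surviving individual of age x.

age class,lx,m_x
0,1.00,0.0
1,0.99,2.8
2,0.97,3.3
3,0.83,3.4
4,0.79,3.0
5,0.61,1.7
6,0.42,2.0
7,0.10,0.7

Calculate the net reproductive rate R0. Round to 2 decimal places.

lx·mx by age: 0, 2.772, 3.201, 2.822, 2.37, 1.037, 0.84, 0.07
R0 = Σ lx·mx = 13.112 → 13.11

13.11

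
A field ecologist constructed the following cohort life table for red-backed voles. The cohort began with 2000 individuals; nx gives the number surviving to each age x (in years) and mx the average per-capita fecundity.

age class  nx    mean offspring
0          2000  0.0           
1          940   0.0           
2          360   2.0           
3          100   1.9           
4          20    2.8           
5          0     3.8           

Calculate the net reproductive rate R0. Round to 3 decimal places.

lx = nx/n0 = nx/2000: 1, 0.47, 0.18, 0.05, 0.01, 0
lx·mx by age: 0, 0, 0.36, 0.095, 0.028, 0
R0 = Σ lx·mx = 0.483 → 0.483

0.483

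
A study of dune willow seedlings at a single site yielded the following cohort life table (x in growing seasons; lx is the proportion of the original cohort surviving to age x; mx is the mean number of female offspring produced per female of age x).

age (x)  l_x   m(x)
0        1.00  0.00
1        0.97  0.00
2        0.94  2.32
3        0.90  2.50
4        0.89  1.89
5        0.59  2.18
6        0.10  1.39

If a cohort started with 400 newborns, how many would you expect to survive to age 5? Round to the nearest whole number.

Expected survivors = N0 · l_5 = 400 × 0.59 = 236 → 236

236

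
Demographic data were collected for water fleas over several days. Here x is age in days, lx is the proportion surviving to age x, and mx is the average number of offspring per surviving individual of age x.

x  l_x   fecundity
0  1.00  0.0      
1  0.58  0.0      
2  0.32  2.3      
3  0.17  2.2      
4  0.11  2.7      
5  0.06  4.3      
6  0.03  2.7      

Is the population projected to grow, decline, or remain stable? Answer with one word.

growing

R0 = Σ lx·mx = 0 + 0 + 0.736 + 0.374 + 0.297 + 0.258 + 0.081 = 1.746
R0 > 1, so the population is growing.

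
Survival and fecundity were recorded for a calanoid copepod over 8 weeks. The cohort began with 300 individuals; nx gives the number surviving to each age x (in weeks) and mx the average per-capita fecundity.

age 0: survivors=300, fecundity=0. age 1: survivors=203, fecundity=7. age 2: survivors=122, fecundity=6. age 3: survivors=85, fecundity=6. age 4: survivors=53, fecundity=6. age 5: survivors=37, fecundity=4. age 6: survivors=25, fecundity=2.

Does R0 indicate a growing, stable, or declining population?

lx = nx/n0 = nx/300: 1, 0.67667…, 0.40667…, 0.28333…, 0.17667…, 0.12333…, 0.08333…
R0 = Σ lx·mx = 0 + 4.736667… + 2.44… + 1.7… + 1.06… + 0.493333… + 0.166667… = 10.596667…
R0 > 1, so the population is growing.

growing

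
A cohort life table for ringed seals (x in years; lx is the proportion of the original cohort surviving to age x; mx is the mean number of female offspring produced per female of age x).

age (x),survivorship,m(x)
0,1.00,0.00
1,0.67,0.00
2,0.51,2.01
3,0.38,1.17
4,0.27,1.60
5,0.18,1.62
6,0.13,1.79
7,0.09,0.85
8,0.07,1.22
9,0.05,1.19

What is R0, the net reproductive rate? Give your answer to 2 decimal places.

lx·mx by age: 0, 0, 1.0251, 0.4446, 0.432, 0.2916, 0.2327, 0.0765, 0.0854, 0.0595
R0 = Σ lx·mx = 2.6474 → 2.65

2.65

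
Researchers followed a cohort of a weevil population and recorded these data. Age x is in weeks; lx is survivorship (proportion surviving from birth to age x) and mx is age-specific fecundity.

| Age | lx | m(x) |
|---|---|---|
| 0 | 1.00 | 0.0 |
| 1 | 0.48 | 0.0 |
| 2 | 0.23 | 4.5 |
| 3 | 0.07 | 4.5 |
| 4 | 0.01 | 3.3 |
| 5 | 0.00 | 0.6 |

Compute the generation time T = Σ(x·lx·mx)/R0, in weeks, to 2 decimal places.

2.28

lx·mx: 0, 0, 1.035, 0.315, 0.033, 0 → R0 = 1.383
x·lx·mx: 0, 0, 2.07, 0.945, 0.132, 0 → Σ = 3.147
T = 3.147 / 1.383 = 2.275488… → 2.28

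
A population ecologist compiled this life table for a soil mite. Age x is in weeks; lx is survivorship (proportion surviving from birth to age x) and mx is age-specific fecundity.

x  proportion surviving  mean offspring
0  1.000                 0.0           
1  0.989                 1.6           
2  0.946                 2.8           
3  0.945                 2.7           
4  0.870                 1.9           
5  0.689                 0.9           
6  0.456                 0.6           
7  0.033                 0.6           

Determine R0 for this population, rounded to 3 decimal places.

9.349

lx·mx by age: 0, 1.5824, 2.6488, 2.5515, 1.653, 0.6201, 0.2736, 0.0198
R0 = Σ lx·mx = 9.3492 → 9.349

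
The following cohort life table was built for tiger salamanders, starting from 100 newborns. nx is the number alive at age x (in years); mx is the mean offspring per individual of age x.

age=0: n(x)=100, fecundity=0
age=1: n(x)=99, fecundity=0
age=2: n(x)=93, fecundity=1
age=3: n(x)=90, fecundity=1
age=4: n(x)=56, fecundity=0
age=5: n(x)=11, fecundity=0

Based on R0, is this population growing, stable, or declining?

lx = nx/n0 = nx/100: 1, 0.99, 0.93, 0.9, 0.56, 0.11
R0 = Σ lx·mx = 0 + 0 + 0.93 + 0.9 + 0 + 0 = 1.83
R0 > 1, so the population is growing.

growing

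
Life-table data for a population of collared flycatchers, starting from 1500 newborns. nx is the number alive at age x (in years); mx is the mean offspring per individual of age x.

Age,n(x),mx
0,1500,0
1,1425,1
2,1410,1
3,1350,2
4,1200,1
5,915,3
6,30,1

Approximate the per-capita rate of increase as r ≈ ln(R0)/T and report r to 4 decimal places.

0.5657

lx = nx/n0 = nx/1500: 1, 0.95, 0.94, 0.9, 0.8, 0.61, 0.02
R0 = Σ lx·mx = 0 + 0.95 + 0.94 + 1.8 + 0.8 + 1.83 + 0.02 = 6.34
Σ x·lx·mx = 20.7; T = 20.7/6.34 = 3.26498…
r ≈ ln(R0)/T = ln(6.34)/3.26498… = 0.565662… → 0.5657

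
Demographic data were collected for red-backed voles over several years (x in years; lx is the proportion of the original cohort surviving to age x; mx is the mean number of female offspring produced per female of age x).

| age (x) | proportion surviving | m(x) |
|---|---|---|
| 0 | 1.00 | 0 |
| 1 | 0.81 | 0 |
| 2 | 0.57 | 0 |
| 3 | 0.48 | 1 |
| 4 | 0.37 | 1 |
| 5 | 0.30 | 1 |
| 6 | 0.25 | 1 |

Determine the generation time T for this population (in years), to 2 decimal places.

lx·mx: 0, 0, 0, 0.48, 0.37, 0.3, 0.25 → R0 = 1.4
x·lx·mx: 0, 0, 0, 1.44, 1.48, 1.5, 1.5 → Σ = 5.92
T = 5.92 / 1.4 = 4.228571… → 4.23

4.23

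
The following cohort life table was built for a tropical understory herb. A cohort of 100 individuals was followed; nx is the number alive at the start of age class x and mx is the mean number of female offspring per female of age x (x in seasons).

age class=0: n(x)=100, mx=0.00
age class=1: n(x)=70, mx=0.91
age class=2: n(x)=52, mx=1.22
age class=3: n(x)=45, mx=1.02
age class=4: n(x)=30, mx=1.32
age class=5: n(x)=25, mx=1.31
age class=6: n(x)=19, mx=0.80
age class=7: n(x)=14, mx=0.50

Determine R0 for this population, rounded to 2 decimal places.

2.68

lx = nx/n0 = nx/100: 1, 0.7, 0.52, 0.45, 0.3, 0.25, 0.19, 0.14
lx·mx by age: 0, 0.637, 0.6344, 0.459, 0.396, 0.3275, 0.152, 0.07
R0 = Σ lx·mx = 2.6759 → 2.68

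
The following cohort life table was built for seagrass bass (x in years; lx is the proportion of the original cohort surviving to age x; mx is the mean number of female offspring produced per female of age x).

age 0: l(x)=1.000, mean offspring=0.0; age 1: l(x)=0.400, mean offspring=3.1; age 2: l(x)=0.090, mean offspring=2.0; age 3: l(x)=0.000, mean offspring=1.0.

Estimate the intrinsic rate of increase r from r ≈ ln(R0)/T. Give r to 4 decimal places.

R0 = Σ lx·mx = 0 + 1.24 + 0.18 + 0 = 1.42
Σ x·lx·mx = 1.6; T = 1.6/1.42 = 1.12676…
r ≈ ln(R0)/T = ln(1.42)/1.12676… = 0.311208… → 0.3112

0.3112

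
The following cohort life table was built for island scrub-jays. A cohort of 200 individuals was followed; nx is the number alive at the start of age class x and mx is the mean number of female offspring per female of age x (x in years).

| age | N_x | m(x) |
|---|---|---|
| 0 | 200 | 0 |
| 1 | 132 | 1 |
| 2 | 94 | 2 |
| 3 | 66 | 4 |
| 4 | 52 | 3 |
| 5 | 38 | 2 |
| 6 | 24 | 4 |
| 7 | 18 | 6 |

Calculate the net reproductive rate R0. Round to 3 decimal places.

5.100

lx = nx/n0 = nx/200: 1, 0.66, 0.47, 0.33, 0.26, 0.19, 0.12, 0.09
lx·mx by age: 0, 0.66, 0.94, 1.32, 0.78, 0.38, 0.48, 0.54
R0 = Σ lx·mx = 5.1 → 5.100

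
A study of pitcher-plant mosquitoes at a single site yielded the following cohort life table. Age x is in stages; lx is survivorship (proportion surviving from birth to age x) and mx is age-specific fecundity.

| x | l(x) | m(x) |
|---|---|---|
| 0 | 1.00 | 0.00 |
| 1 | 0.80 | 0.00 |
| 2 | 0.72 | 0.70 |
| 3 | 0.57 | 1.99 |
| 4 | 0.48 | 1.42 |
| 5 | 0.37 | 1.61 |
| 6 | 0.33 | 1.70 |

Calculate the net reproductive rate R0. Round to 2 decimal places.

3.48

lx·mx by age: 0, 0, 0.504, 1.1343, 0.6816, 0.5957, 0.561
R0 = Σ lx·mx = 3.4766 → 3.48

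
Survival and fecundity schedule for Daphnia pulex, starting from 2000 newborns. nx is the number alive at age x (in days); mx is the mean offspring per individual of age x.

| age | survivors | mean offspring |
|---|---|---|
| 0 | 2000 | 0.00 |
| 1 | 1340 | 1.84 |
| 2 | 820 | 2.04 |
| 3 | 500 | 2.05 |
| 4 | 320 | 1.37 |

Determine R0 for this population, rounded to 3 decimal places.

lx = nx/n0 = nx/2000: 1, 0.67, 0.41, 0.25, 0.16
lx·mx by age: 0, 1.2328, 0.8364, 0.5125, 0.2192
R0 = Σ lx·mx = 2.8009 → 2.801

2.801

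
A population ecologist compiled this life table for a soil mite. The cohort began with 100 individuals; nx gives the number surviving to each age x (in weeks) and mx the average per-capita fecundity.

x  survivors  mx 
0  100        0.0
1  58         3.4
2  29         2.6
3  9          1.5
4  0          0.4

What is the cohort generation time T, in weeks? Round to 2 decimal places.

lx = nx/n0 = nx/100: 1, 0.58, 0.29, 0.09, 0
lx·mx: 0, 1.972, 0.754, 0.135, 0 → R0 = 2.861
x·lx·mx: 0, 1.972, 1.508, 0.405, 0 → Σ = 3.885
T = 3.885 / 2.861 = 1.357917… → 1.36

1.36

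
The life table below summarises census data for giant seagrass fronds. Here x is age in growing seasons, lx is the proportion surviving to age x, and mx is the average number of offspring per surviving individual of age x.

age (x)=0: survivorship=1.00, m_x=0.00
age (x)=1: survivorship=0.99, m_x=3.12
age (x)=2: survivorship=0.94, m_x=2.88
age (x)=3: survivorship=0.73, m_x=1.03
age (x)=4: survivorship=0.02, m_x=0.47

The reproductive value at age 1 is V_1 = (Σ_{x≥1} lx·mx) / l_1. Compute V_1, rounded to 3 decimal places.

lx·mx for x ≥ 1: 3.0888, 2.7072, 0.7519, 0.0094 → sum = 6.5573
V_1 = 6.5573 / l_1 = 6.5573 / 0.99 = 6.623535… → 6.624

6.624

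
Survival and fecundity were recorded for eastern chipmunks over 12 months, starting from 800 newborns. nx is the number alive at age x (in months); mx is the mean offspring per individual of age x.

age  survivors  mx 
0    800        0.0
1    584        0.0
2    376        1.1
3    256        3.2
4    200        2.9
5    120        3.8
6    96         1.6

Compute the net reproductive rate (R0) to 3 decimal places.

3.028

lx = nx/n0 = nx/800: 1, 0.73, 0.47, 0.32, 0.25, 0.15, 0.12
lx·mx by age: 0, 0, 0.517, 1.024, 0.725, 0.57, 0.192
R0 = Σ lx·mx = 3.028 → 3.028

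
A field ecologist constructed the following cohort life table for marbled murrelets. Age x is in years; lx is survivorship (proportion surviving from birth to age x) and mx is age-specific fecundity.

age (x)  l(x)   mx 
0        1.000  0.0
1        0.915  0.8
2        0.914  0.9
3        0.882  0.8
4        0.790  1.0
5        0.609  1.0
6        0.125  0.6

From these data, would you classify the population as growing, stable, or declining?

growing

R0 = Σ lx·mx = 0 + 0.732 + 0.8226 + 0.7056 + 0.79 + 0.609 + 0.075 = 3.7342
R0 > 1, so the population is growing.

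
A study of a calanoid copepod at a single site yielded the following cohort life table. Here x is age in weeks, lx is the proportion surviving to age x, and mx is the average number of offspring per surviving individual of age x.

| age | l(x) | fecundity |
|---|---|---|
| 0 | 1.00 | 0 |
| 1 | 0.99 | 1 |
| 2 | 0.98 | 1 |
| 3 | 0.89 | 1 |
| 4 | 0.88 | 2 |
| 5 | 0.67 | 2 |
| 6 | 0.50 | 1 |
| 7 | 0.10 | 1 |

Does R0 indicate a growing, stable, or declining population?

R0 = Σ lx·mx = 0 + 0.99 + 0.98 + 0.89 + 1.76 + 1.34 + 0.5 + 0.1 = 6.56
R0 > 1, so the population is growing.

growing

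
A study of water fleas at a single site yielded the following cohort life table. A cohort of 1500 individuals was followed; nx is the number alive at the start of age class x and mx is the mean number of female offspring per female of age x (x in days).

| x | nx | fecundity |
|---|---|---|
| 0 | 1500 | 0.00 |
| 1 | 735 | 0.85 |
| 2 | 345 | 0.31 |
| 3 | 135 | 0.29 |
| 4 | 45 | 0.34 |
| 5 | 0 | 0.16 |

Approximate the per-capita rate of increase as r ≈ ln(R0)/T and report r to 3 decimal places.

-0.499

lx = nx/n0 = nx/1500: 1, 0.49, 0.23, 0.09, 0.03, 0
R0 = Σ lx·mx = 0 + 0.4165 + 0.0713 + 0.0261 + 0.0102 + 0 = 0.5241
Σ x·lx·mx = 0.6782; T = 0.6782/0.5241 = 1.29403…
r ≈ ln(R0)/T = ln(0.5241)/1.29403… = -0.49927… → -0.499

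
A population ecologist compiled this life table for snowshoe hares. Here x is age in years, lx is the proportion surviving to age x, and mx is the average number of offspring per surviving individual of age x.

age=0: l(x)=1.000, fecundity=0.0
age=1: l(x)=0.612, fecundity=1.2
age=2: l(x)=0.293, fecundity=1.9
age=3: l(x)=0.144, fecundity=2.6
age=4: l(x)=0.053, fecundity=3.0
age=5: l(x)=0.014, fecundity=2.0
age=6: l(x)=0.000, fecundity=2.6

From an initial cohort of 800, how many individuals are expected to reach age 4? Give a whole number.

Expected survivors = N0 · l_4 = 800 × 0.053 = 42.4 → 42

42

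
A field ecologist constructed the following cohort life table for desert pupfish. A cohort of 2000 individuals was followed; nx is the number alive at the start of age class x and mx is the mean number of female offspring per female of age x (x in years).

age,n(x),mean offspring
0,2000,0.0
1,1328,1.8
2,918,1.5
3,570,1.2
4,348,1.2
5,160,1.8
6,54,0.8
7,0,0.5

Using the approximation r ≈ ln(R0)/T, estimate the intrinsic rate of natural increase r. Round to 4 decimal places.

lx = nx/n0 = nx/2000: 1, 0.664, 0.459, 0.285, 0.174, 0.08, 0.027, 0
R0 = Σ lx·mx = 0 + 1.1952 + 0.6885 + 0.342 + 0.2088 + 0.144 + 0.0216 + 0 = 2.6001
Σ x·lx·mx = 5.283; T = 5.283/2.6001 = 2.03184…
r ≈ ln(R0)/T = ln(2.6001)/2.03184… = 0.470287… → 0.4703

0.4703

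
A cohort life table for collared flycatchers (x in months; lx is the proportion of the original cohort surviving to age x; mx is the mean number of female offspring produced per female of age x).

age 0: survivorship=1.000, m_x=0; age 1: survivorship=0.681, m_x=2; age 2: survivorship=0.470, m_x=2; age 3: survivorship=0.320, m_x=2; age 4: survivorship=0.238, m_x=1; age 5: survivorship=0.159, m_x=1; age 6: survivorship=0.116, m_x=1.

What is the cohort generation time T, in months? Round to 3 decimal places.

lx·mx: 0, 1.362, 0.94, 0.64, 0.238, 0.159, 0.116 → R0 = 3.455
x·lx·mx: 0, 1.362, 1.88, 1.92, 0.952, 0.795, 0.696 → Σ = 7.605
T = 7.605 / 3.455 = 2.201158… → 2.201

2.201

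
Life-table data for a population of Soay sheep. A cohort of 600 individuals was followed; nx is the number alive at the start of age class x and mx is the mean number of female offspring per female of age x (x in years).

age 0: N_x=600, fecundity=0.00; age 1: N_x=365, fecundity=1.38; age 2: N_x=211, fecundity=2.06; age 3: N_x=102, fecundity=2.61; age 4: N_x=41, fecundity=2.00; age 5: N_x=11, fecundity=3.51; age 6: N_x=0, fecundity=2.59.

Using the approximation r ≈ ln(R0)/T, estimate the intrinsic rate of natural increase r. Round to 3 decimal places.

lx = nx/n0 = nx/600: 1, 0.60833…, 0.35167…, 0.17, 0.06833…, 0.01833…, 0
R0 = Σ lx·mx = 0 + 0.8395… + 0.72443… + 0.4437 + 0.13667… + 0.06435… + 0 = 2.20865…
Σ x·lx·mx = 4.487883…; T = 4.487883…/2.20865… = 2.03196…
r ≈ ln(R0)/T = ln(2.20865…)/2.03196… = 0.38996… → 0.390

0.390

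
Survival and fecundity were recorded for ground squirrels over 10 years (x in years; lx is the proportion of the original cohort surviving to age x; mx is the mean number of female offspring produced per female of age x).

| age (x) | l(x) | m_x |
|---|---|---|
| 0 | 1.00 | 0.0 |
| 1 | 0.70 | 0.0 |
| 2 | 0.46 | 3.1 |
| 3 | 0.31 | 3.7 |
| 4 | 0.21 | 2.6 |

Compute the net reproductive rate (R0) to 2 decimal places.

3.12

lx·mx by age: 0, 0, 1.426, 1.147, 0.546
R0 = Σ lx·mx = 3.119 → 3.12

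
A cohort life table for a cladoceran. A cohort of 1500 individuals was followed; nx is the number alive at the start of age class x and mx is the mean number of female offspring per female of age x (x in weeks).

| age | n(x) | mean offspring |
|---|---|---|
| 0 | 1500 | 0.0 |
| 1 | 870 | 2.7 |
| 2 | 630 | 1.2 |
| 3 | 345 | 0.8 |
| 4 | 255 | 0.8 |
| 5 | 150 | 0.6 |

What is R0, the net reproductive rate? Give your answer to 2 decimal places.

lx = nx/n0 = nx/1500: 1, 0.58, 0.42, 0.23, 0.17, 0.1
lx·mx by age: 0, 1.566, 0.504, 0.184, 0.136, 0.06
R0 = Σ lx·mx = 2.45 → 2.45

2.45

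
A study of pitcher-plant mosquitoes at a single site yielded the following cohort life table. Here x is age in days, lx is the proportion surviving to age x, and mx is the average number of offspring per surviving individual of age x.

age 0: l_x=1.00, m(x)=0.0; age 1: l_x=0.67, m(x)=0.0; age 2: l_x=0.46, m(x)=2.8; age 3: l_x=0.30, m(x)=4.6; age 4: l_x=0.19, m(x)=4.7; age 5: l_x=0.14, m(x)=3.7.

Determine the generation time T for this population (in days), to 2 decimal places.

lx·mx: 0, 0, 1.288, 1.38, 0.893, 0.518 → R0 = 4.079
x·lx·mx: 0, 0, 2.576, 4.14, 3.572, 2.59 → Σ = 12.878
T = 12.878 / 4.079 = 3.157146… → 3.16

3.16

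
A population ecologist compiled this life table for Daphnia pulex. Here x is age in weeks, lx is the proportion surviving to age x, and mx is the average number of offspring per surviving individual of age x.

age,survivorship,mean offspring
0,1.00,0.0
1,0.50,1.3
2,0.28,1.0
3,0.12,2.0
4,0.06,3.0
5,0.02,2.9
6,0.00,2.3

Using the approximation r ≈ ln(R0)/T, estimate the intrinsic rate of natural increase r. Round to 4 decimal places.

R0 = Σ lx·mx = 0 + 0.65 + 0.28 + 0.24 + 0.18 + 0.058 + 0 = 1.408
Σ x·lx·mx = 2.94; T = 2.94/1.408 = 2.08807…
r ≈ ln(R0)/T = ln(1.408)/2.08807… = 0.163869… → 0.1639

0.1639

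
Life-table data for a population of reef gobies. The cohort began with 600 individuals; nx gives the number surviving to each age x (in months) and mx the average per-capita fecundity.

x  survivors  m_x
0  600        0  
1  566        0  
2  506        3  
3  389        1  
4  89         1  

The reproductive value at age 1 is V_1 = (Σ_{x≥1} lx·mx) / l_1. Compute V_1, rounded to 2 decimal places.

lx = nx/n0 = nx/600: 1, 0.94333…, 0.84333…, 0.64833…, 0.14833…
lx·mx for x ≥ 1: 0, 2.53…, 0.648333…, 0.148333… → sum = 3.326667…
V_1 = 3.326667… / l_1 = 3.326667… / 0.943333… = 3.526502… → 3.53

3.53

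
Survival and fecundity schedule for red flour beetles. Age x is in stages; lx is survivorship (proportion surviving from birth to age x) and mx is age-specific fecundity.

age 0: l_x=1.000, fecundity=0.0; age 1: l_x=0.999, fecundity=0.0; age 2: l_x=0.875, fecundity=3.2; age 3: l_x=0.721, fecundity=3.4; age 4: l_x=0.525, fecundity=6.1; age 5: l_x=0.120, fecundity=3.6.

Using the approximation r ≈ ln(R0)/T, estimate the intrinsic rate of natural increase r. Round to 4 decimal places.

0.6951

R0 = Σ lx·mx = 0 + 0 + 2.8 + 2.4514 + 3.2025 + 0.432 = 8.8859
Σ x·lx·mx = 27.9242; T = 27.9242/8.8859 = 3.14253…
r ≈ ln(R0)/T = ln(8.8859)/3.14253… = 0.69513… → 0.6951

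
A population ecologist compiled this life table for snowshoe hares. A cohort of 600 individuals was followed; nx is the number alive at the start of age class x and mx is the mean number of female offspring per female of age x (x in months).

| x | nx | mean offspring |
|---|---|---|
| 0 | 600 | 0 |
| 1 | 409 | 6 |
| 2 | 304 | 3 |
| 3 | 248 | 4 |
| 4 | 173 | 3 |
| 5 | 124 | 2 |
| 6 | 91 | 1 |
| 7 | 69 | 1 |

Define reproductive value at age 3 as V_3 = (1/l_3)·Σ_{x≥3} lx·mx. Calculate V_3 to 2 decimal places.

lx = nx/n0 = nx/600: 1, 0.68167…, 0.50667…, 0.41333…, 0.28833…, 0.20667…, 0.15167…, 0.115
lx·mx for x ≥ 3: 1.653333…, 0.865…, 0.413333…, 0.151667…, 0.115 → sum = 3.198333…
V_3 = 3.198333… / l_3 = 3.198333… / 0.413333… = 7.737903… → 7.74

7.74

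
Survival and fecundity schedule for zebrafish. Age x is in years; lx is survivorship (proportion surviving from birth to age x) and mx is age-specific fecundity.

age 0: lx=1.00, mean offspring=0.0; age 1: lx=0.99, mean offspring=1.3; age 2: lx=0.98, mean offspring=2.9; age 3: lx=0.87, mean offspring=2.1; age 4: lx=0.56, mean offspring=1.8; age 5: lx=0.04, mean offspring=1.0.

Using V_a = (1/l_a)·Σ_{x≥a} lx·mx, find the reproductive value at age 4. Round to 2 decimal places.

lx·mx for x ≥ 4: 1.008, 0.04 → sum = 1.048
V_4 = 1.048 / l_4 = 1.048 / 0.56 = 1.871429… → 1.87

1.87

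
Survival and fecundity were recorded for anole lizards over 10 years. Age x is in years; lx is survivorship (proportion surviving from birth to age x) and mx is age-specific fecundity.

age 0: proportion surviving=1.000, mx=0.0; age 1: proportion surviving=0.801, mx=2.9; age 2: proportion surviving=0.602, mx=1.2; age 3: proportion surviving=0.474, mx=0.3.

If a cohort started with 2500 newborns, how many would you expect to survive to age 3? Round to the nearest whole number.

Expected survivors = N0 · l_3 = 2500 × 0.474 = 1185 → 1185

1185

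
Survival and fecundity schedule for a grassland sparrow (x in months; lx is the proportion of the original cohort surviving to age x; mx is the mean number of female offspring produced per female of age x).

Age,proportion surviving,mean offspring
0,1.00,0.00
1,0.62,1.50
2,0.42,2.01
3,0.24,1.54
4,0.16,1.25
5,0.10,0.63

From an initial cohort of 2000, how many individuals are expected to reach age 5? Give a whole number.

Expected survivors = N0 · l_5 = 2000 × 0.10 = 200 → 200

200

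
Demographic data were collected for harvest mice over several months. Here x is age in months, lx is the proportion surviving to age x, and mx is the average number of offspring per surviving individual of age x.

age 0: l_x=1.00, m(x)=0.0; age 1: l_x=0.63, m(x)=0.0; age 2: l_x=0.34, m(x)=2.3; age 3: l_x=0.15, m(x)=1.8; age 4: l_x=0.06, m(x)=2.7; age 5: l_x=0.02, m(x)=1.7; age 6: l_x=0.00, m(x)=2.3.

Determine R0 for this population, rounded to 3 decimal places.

lx·mx by age: 0, 0, 0.782, 0.27, 0.162, 0.034, 0
R0 = Σ lx·mx = 1.248 → 1.248

1.248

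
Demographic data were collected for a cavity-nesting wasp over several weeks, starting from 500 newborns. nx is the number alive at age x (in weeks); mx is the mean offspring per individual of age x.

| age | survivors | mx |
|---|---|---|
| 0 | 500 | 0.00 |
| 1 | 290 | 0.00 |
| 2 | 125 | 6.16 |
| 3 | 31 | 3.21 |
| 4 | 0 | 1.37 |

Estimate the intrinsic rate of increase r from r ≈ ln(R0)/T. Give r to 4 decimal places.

lx = nx/n0 = nx/500: 1, 0.58, 0.25, 0.062, 0
R0 = Σ lx·mx = 0 + 0 + 1.54 + 0.19902 + 0 = 1.73902
Σ x·lx·mx = 3.67706; T = 3.67706/1.73902 = 2.11444…
r ≈ ln(R0)/T = ln(1.73902)/2.11444… = 0.261687… → 0.2617

0.2617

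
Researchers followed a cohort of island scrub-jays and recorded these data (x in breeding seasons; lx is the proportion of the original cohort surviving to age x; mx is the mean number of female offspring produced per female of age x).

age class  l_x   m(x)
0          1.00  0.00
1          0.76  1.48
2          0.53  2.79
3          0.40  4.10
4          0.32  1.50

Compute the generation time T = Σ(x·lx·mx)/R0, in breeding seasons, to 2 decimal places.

2.31

lx·mx: 0, 1.1248, 1.4787, 1.64, 0.48 → R0 = 4.7235
x·lx·mx: 0, 1.1248, 2.9574, 4.92, 1.92 → Σ = 10.9222
T = 10.9222 / 4.7235 = 2.312311… → 2.31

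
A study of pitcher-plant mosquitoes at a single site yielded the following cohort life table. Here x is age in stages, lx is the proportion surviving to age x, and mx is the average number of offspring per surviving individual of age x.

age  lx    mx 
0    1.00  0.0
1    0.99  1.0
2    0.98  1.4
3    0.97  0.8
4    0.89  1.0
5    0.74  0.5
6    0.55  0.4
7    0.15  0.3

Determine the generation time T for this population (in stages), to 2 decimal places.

2.81

lx·mx: 0, 0.99, 1.372, 0.776, 0.89, 0.37, 0.22, 0.045 → R0 = 4.663
x·lx·mx: 0, 0.99, 2.744, 2.328, 3.56, 1.85, 1.32, 0.315 → Σ = 13.107
T = 13.107 / 4.663 = 2.810851… → 2.81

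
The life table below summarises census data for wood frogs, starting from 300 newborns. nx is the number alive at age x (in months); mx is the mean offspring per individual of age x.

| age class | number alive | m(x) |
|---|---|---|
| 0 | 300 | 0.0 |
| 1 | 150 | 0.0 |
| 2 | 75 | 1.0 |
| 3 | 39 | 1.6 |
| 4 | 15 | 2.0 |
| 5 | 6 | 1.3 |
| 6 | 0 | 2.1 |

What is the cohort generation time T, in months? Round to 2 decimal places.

2.83

lx = nx/n0 = nx/300: 1, 0.5, 0.25, 0.13, 0.05, 0.02, 0
lx·mx: 0, 0, 0.25, 0.208, 0.1, 0.026, 0 → R0 = 0.584
x·lx·mx: 0, 0, 0.5, 0.624, 0.4, 0.13, 0 → Σ = 1.654
T = 1.654 / 0.584 = 2.832192… → 2.83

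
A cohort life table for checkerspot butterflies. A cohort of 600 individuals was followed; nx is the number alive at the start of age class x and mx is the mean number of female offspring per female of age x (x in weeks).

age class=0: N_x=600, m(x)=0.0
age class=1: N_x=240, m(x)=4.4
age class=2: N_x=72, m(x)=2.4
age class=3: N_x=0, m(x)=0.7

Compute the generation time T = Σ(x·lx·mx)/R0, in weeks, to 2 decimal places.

lx = nx/n0 = nx/600: 1, 0.4, 0.12, 0
lx·mx: 0, 1.76, 0.288, 0 → R0 = 2.048
x·lx·mx: 0, 1.76, 0.576, 0 → Σ = 2.336
T = 2.336 / 2.048 = 1.140625 → 1.14

1.14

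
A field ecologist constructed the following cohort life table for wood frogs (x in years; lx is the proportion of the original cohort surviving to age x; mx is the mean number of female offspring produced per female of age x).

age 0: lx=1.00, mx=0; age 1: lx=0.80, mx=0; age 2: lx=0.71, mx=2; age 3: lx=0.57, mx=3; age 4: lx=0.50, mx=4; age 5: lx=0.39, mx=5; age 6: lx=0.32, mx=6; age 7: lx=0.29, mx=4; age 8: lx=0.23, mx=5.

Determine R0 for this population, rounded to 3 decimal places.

11.310

lx·mx by age: 0, 0, 1.42, 1.71, 2, 1.95, 1.92, 1.16, 1.15
R0 = Σ lx·mx = 11.31 → 11.310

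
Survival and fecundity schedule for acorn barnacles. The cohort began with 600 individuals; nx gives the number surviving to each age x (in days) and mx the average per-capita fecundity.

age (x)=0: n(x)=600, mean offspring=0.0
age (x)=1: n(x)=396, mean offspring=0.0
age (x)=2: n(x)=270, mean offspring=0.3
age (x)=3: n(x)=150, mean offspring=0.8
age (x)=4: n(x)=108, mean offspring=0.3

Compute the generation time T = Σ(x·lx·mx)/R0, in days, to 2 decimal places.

2.79

lx = nx/n0 = nx/600: 1, 0.66, 0.45, 0.25, 0.18
lx·mx: 0, 0, 0.135, 0.2, 0.054 → R0 = 0.389
x·lx·mx: 0, 0, 0.27, 0.6, 0.216 → Σ = 1.086
T = 1.086 / 0.389 = 2.791774… → 2.79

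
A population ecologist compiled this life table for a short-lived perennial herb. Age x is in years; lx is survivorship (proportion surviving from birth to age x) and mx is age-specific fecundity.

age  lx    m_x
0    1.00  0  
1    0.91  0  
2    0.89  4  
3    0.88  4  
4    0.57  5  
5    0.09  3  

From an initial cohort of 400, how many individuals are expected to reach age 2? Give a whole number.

356

Expected survivors = N0 · l_2 = 400 × 0.89 = 356 → 356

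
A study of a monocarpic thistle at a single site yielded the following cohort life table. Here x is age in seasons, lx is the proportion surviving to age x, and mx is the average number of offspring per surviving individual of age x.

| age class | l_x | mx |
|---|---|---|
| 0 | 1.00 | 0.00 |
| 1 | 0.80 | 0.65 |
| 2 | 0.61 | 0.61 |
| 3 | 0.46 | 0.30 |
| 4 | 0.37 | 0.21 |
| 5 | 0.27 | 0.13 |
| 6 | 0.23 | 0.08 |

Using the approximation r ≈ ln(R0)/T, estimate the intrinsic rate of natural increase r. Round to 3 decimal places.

0.076

R0 = Σ lx·mx = 0 + 0.52 + 0.3721 + 0.138 + 0.0777 + 0.0351 + 0.0184 = 1.1613
Σ x·lx·mx = 2.2749; T = 2.2749/1.1613 = 1.95893…
r ≈ ln(R0)/T = ln(1.1613)/1.95893… = 0.07634… → 0.076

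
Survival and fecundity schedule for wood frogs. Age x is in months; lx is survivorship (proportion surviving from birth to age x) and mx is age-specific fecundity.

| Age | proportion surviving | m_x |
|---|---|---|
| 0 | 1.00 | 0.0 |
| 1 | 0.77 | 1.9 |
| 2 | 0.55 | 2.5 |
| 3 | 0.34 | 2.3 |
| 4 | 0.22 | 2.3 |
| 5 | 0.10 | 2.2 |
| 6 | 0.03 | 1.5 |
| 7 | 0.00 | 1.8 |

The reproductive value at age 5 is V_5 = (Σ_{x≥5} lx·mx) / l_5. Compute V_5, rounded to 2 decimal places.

2.65

lx·mx for x ≥ 5: 0.22, 0.045, 0 → sum = 0.265
V_5 = 0.265 / l_5 = 0.265 / 0.1 = 2.65 → 2.65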